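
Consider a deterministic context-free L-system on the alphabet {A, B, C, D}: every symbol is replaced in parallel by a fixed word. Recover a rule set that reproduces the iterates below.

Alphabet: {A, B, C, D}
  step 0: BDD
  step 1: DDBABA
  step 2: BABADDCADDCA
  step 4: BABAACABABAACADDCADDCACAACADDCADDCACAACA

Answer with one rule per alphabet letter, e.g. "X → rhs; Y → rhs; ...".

  step 1 ⇒ step 2: DDBABA ⇒ BA·BA·DD·CA·DD·CA
    A ↦ CA
    B ↦ DD
    D ↦ BA
    C ↦ A  (constrained at step 2)

A->CA, B->DD, C->A, D->BA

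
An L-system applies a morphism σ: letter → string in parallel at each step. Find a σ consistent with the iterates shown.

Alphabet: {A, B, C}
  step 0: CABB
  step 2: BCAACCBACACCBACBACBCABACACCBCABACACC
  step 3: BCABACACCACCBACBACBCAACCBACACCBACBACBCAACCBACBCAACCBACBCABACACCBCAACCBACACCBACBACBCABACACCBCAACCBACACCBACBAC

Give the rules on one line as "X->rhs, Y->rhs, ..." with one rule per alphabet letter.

A->ACC, B->BCA, C->BAC

  step 2 ⇒ step 3: BCAACCBACACCBACBACBCABACACCBCABACACC ⇒ BCA·BAC·ACC·ACC·BAC·BAC·BCA·ACC·BAC·ACC·BAC·BAC·BCA·ACC·BAC·BCA·ACC·BAC·BCA·BAC·ACC·BCA·ACC·BAC·ACC·BAC·BAC·BCA·BAC·ACC·BCA·ACC·BAC·ACC·BAC·BAC
    A ↦ ACC
    B ↦ BCA
    C ↦ BAC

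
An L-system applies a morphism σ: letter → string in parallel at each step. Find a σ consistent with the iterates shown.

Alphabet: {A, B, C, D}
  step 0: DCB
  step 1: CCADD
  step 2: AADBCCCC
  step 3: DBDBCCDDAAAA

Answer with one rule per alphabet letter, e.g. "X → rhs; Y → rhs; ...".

A->DB, B->DD, C->A, D->CC

  step 2 ⇒ step 3: AADBCCCC ⇒ DB·DB·CC·DD·A·A·A·A
    A ↦ DB
    B ↦ DD
    C ↦ A
    D ↦ CC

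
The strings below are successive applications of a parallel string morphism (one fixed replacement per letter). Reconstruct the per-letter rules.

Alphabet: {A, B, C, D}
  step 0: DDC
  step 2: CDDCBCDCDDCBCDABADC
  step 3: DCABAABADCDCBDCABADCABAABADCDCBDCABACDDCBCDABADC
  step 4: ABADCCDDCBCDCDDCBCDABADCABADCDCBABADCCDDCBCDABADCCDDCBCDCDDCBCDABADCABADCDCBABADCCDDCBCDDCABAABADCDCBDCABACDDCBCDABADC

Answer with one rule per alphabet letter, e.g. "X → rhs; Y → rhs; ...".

  step 3 ⇒ step 4: DCABAABADCDCBDCABADCABAABADCDCBDCABACDDCBCDABADC ⇒ ABA·DC·CD·DCB·CD·CD·DCB·CD·ABA·DC·ABA·DC·DCB·ABA·DC·CD·DCB·CD·ABA·DC·CD·DCB·CD·CD·DCB·CD·ABA·DC·ABA·DC·DCB·ABA·DC·CD·DCB·CD·DC·ABA·ABA·DC·DCB·DC·ABA·CD·DCB·CD·ABA·DC
    A ↦ CD
    B ↦ DCB
    C ↦ DC
    D ↦ ABA

A->CD, B->DCB, C->DC, D->ABA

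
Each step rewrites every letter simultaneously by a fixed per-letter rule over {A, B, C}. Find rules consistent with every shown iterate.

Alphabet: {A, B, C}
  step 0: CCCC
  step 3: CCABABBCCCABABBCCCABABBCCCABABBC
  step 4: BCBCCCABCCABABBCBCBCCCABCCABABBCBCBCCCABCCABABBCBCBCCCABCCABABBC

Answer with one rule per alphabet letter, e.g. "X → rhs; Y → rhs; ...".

  step 3 ⇒ step 4: CCABABBCCCABABBCCCABABBCCCABABBC ⇒ BC·BC·CC·AB·CC·AB·AB·BC·BC·BC·CC·AB·CC·AB·AB·BC·BC·BC·CC·AB·CC·AB·AB·BC·BC·BC·CC·AB·CC·AB·AB·BC
    A ↦ CC
    B ↦ AB
    C ↦ BC

A->CC, B->AB, C->BC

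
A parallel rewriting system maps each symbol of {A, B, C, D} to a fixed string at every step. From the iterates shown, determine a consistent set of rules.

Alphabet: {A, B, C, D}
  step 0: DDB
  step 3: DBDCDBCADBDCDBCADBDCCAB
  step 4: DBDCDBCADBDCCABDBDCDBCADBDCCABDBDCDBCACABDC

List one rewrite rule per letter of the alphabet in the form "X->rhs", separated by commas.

A->B, B->DC, C->CA, D->DB

  step 3 ⇒ step 4: DBDCDBCADBDCDBCADBDCCAB ⇒ DB·DC·DB·CA·DB·DC·CA·B·DB·DC·DB·CA·DB·DC·CA·B·DB·DC·DB·CA·CA·B·DC
    A ↦ B
    B ↦ DC
    C ↦ CA
    D ↦ DB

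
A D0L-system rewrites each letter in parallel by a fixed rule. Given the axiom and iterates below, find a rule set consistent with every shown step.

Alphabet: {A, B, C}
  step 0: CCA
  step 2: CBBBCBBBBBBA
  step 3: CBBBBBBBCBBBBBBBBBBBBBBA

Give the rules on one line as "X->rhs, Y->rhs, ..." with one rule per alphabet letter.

  step 2 ⇒ step 3: CBBBCBBBBBBA ⇒ CB·BB·BB·BB·CB·BB·BB·BB·BB·BB·BB·BA
    A ↦ BA
    B ↦ BB
    C ↦ CB

A->BA, B->BB, C->CB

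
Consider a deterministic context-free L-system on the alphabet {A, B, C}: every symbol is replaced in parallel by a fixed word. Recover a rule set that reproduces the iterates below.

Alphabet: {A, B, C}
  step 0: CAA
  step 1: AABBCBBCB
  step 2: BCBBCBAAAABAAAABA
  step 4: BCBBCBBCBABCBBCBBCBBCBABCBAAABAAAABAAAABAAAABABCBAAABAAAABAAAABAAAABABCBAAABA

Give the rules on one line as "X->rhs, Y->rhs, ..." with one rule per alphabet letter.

  step 1 ⇒ step 2: AABBCBBCB ⇒ BCB·BCB·A·A·AAB·A·A·AAB·A
    A ↦ BCB
    B ↦ A
    C ↦ AAB

A->BCB, B->A, C->AAB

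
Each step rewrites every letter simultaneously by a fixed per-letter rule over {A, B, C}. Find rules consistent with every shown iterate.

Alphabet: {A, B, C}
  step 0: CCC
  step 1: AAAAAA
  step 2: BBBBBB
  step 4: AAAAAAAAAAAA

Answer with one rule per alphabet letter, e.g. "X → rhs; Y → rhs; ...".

  step 1 ⇒ step 2: AAAAAA ⇒ B·B·B·B·B·B
    A ↦ B
    B ↦ C  (constrained at step 2)
  step 0 ⇒ step 1: CCC ⇒ AA·AA·AA
    C ↦ AA

A->B, B->C, C->AA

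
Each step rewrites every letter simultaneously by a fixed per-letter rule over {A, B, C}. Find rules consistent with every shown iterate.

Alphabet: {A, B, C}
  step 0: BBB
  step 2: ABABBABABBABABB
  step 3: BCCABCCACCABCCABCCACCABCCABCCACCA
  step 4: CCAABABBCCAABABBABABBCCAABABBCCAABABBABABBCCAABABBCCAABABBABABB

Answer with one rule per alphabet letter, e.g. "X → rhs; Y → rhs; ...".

  step 3 ⇒ step 4: BCCABCCACCABCCABCCACCABCCABCCACCA ⇒ CCA·AB·AB·B·CCA·AB·AB·B·AB·AB·B·CCA·AB·AB·B·CCA·AB·AB·B·AB·AB·B·CCA·AB·AB·B·CCA·AB·AB·B·AB·AB·B
    A ↦ B
    B ↦ CCA
    C ↦ AB

A->B, B->CCA, C->AB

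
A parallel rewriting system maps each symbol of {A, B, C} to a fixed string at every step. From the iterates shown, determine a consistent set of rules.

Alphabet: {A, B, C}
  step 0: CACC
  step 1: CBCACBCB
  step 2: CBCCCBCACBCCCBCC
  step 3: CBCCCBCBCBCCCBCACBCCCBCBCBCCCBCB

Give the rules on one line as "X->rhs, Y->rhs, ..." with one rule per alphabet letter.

  step 2 ⇒ step 3: CBCCCBCACBCCCBCC ⇒ CB·CC·CB·CB·CB·CC·CB·CA·CB·CC·CB·CB·CB·CC·CB·CB
    A ↦ CA
    B ↦ CC
    C ↦ CB

A->CA, B->CC, C->CB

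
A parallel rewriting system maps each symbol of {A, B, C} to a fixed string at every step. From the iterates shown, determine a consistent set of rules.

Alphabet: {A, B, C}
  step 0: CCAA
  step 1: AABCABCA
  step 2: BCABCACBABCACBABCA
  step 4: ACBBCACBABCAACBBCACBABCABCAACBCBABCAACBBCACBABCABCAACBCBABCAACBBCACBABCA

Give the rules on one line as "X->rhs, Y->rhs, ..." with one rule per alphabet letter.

A->BCA, B->CB, C->A

  step 1 ⇒ step 2: AABCABCA ⇒ BCA·BCA·CB·A·BCA·CB·A·BCA
    A ↦ BCA
    B ↦ CB
    C ↦ A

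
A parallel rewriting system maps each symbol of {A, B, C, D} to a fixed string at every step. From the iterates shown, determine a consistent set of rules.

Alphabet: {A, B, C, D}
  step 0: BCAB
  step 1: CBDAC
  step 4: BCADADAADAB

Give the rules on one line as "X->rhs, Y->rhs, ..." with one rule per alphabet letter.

  step 0 ⇒ step 1: BCAB ⇒ C·B·DA·C
    A ↦ DA
    B ↦ C
    C ↦ B
    D ↦ A  (constrained at step 1)

A->DA, B->C, C->B, D->A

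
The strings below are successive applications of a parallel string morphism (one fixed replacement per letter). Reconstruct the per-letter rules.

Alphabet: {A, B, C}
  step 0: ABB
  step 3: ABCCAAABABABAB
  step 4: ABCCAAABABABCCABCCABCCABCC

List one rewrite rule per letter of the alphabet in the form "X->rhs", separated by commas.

A->AB, B->CC, C->A

  step 3 ⇒ step 4: ABCCAAABABABAB ⇒ AB·CC·A·A·AB·AB·AB·CC·AB·CC·AB·CC·AB·CC
    A ↦ AB
    B ↦ CC
    C ↦ A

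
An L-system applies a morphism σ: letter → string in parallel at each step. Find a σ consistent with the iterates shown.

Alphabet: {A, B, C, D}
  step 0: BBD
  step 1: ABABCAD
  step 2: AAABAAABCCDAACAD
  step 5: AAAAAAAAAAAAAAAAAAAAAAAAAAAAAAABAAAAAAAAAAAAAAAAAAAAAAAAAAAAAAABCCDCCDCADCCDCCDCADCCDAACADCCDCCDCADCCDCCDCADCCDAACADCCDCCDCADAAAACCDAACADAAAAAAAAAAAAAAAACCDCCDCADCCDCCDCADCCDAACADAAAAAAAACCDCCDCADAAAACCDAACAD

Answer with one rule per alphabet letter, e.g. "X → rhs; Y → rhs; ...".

  step 1 ⇒ step 2: ABABCAD ⇒ AA·AB·AA·AB·CCD·AA·CAD
    A ↦ AA
    B ↦ AB
    C ↦ CCD
    D ↦ CAD

A->AA, B->AB, C->CCD, D->CAD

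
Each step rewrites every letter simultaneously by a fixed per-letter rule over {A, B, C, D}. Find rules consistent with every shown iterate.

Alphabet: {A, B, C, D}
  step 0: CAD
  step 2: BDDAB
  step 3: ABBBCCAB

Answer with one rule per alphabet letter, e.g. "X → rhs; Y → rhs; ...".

  step 2 ⇒ step 3: BDDAB ⇒ AB·B·B·CC·AB
    A ↦ CC
    B ↦ AB
    D ↦ B
    C ↦ D  (constrained at step 0)

A->CC, B->AB, C->D, D->B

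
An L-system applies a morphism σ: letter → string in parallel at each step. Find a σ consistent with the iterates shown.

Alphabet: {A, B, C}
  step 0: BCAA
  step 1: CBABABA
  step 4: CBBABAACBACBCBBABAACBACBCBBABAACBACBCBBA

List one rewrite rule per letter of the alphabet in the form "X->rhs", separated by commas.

  step 0 ⇒ step 1: BCAA ⇒ CB·A·BA·BA
    A ↦ BA
    B ↦ CB
    C ↦ A

A->BA, B->CB, C->A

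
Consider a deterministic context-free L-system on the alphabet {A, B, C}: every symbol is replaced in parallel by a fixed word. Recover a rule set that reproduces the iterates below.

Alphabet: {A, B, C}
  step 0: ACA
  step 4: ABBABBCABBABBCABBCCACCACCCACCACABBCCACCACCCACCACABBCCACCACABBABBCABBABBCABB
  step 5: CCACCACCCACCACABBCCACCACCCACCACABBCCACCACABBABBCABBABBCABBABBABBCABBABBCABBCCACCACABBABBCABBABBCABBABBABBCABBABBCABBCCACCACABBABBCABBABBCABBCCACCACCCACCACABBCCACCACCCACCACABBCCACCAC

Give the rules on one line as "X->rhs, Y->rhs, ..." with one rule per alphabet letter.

  step 4 ⇒ step 5: ABBABBCABBABBCABBCCACCACCCACCACABBCCACCACCCACCACABBCCACCACABBABBCABBABBCABB ⇒ C·CAC·CAC·C·CAC·CAC·ABB·C·CAC·CAC·C·CAC·CAC·ABB·C·CAC·CAC·ABB·ABB·C·ABB·ABB·C·ABB·ABB·ABB·C·ABB·ABB·C·ABB·C·CAC·CAC·ABB·ABB·C·ABB·ABB·C·ABB·ABB·ABB·C·ABB·ABB·C·ABB·C·CAC·CAC·ABB·ABB·C·ABB·ABB·C·ABB·C·CAC·CAC·C·CAC·CAC·ABB·C·CAC·CAC·C·CAC·CAC·ABB·C·CAC·CAC
    A ↦ C
    B ↦ CAC
    C ↦ ABB

A->C, B->CAC, C->ABB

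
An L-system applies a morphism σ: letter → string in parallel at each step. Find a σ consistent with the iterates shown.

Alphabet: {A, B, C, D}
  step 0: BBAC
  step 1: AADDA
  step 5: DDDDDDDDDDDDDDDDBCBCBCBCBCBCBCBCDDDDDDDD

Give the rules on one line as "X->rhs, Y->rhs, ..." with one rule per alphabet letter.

  step 0 ⇒ step 1: BBAC ⇒ A·A·DD·A
    A ↦ DD
    B ↦ A
    C ↦ A
    D ↦ BC  (constrained at step 1)

A->DD, B->A, C->A, D->BC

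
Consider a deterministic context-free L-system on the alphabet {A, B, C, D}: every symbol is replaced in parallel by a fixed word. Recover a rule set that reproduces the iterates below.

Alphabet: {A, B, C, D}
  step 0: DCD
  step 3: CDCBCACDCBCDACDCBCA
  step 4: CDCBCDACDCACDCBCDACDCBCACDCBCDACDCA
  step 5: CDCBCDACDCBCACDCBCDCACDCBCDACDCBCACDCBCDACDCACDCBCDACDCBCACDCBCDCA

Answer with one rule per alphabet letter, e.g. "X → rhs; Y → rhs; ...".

A->CA, B->A, C->CD, D->CB

  step 4 ⇒ step 5: CDCBCDACDCACDCBCDACDCBCACDCBCDACDCA ⇒ CD·CB·CD·A·CD·CB·CA·CD·CB·CD·CA·CD·CB·CD·A·CD·CB·CA·CD·CB·CD·A·CD·CA·CD·CB·CD·A·CD·CB·CA·CD·CB·CD·CA
    A ↦ CA
    B ↦ A
    C ↦ CD
    D ↦ CB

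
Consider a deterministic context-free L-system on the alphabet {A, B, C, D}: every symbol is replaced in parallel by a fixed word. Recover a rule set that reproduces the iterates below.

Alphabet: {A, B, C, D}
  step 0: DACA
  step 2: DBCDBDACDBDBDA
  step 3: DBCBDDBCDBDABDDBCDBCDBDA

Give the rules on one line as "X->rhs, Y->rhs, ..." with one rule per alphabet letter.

A->DA, B->C, C->BD, D->DB

  step 2 ⇒ step 3: DBCDBDACDBDBDA ⇒ DB·C·BD·DB·C·DB·DA·BD·DB·C·DB·C·DB·DA
    A ↦ DA
    B ↦ C
    C ↦ BD
    D ↦ DB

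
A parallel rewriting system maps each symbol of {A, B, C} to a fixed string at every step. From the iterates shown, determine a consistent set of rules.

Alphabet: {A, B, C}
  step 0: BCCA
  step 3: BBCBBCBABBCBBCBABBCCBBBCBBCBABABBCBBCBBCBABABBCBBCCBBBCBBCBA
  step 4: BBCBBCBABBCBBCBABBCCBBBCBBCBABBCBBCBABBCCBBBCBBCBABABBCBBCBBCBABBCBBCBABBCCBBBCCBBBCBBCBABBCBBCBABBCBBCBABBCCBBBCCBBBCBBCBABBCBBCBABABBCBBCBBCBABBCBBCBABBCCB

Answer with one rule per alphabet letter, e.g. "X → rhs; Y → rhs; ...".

A->CB, B->BBC, C->BA

  step 3 ⇒ step 4: BBCBBCBABBCBBCBABBCCBBBCBBCBABABBCBBCBBCBABABBCBBCCBBBCBBCBA ⇒ BBC·BBC·BA·BBC·BBC·BA·BBC·CB·BBC·BBC·BA·BBC·BBC·BA·BBC·CB·BBC·BBC·BA·BA·BBC·BBC·BBC·BA·BBC·BBC·BA·BBC·CB·BBC·CB·BBC·BBC·BA·BBC·BBC·BA·BBC·BBC·BA·BBC·CB·BBC·CB·BBC·BBC·BA·BBC·BBC·BA·BA·BBC·BBC·BBC·BA·BBC·BBC·BA·BBC·CB
    A ↦ CB
    B ↦ BBC
    C ↦ BA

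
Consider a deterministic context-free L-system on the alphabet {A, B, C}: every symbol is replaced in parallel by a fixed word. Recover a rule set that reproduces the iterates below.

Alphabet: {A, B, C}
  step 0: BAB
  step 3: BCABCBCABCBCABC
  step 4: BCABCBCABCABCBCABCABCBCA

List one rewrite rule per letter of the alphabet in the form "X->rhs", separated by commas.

A->BC, B->BC, C->A

  step 3 ⇒ step 4: BCABCBCABCBCABC ⇒ BC·A·BC·BC·A·BC·A·BC·BC·A·BC·A·BC·BC·A
    A ↦ BC
    B ↦ BC
    C ↦ A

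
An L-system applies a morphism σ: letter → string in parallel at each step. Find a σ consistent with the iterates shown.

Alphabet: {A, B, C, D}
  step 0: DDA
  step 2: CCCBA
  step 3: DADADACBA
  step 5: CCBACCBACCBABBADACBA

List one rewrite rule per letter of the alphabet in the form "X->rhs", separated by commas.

A->BA, B->C, C->DA, D->B

  step 2 ⇒ step 3: CCCBA ⇒ DA·DA·DA·C·BA
    A ↦ BA
    B ↦ C
    C ↦ DA
    D ↦ B  (constrained at step 0)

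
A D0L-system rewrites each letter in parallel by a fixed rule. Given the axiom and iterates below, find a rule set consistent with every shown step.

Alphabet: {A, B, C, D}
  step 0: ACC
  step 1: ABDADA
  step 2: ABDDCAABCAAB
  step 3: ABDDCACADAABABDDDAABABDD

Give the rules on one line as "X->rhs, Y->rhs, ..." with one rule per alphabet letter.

A->AB, B->DD, C->DA, D->CA

  step 2 ⇒ step 3: ABDDCAABCAAB ⇒ AB·DD·CA·CA·DA·AB·AB·DD·DA·AB·AB·DD
    A ↦ AB
    B ↦ DD
    C ↦ DA
    D ↦ CA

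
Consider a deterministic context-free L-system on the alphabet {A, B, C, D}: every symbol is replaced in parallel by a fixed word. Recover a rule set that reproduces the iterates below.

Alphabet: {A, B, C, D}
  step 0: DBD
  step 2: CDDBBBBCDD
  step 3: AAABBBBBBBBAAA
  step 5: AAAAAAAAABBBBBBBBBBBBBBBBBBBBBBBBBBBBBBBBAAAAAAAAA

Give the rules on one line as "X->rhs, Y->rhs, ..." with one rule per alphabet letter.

  step 2 ⇒ step 3: CDDBBBBCDD ⇒ A·A·A·BB·BB·BB·BB·A·A·A
    B ↦ BB
    C ↦ A
    D ↦ A
    A ↦ CDD  (constrained at step 3)

A->CDD, B->BB, C->A, D->A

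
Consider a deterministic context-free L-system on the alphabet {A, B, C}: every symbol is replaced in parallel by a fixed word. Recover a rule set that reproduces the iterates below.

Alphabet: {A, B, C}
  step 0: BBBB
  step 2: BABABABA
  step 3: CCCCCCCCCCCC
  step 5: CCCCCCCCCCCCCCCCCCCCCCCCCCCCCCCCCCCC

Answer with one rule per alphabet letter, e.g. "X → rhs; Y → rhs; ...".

A->CC, B->C, C->BA

  step 2 ⇒ step 3: BABABABA ⇒ C·CC·C·CC·C·CC·C·CC
    A ↦ CC
    B ↦ C
    C ↦ BA  (constrained at step 3)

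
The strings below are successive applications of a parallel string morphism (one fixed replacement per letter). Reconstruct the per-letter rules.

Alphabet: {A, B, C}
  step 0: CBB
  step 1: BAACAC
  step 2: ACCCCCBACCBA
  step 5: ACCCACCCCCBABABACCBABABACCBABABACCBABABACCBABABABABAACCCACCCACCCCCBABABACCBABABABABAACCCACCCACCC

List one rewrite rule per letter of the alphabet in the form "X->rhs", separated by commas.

  step 1 ⇒ step 2: BAACAC ⇒ AC·CC·CC·BA·CC·BA
    A ↦ CC
    B ↦ AC
    C ↦ BA

A->CC, B->AC, C->BA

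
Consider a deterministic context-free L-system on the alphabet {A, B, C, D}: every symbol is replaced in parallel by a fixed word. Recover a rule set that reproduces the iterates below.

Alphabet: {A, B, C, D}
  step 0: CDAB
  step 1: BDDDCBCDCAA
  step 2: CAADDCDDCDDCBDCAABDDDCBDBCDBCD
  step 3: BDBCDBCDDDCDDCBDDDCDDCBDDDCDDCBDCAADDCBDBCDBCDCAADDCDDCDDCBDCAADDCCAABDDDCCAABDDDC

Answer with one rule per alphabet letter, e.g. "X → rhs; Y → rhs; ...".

A->BCD, B->CAA, C->BD, D->DDC

  step 2 ⇒ step 3: CAADDCDDCDDCBDCAABDDDCBDBCDBCD ⇒ BD·BCD·BCD·DDC·DDC·BD·DDC·DDC·BD·DDC·DDC·BD·CAA·DDC·BD·BCD·BCD·CAA·DDC·DDC·DDC·BD·CAA·DDC·CAA·BD·DDC·CAA·BD·DDC
    A ↦ BCD
    B ↦ CAA
    C ↦ BD
    D ↦ DDC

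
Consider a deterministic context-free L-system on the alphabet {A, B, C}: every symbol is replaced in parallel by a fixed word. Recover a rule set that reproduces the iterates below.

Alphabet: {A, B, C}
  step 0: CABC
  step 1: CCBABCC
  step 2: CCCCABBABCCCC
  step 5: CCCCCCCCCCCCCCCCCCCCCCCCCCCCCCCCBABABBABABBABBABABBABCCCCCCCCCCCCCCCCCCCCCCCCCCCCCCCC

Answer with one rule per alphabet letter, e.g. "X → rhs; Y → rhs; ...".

  step 1 ⇒ step 2: CCBABCC ⇒ CC·CC·AB·B·AB·CC·CC
    A ↦ B
    B ↦ AB
    C ↦ CC

A->B, B->AB, C->CC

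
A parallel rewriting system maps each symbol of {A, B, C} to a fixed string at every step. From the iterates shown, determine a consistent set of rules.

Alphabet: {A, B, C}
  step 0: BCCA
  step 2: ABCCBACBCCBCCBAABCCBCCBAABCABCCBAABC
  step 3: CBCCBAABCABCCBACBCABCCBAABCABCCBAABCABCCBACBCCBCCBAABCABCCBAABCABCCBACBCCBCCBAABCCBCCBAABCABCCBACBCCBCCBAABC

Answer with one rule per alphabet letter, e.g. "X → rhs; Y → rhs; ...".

A->CBC, B->CBA, C->ABC

  step 2 ⇒ step 3: ABCCBACBCCBCCBAABCCBCCBAABCABCCBAABC ⇒ CBC·CBA·ABC·ABC·CBA·CBC·ABC·CBA·ABC·ABC·CBA·ABC·ABC·CBA·CBC·CBC·CBA·ABC·ABC·CBA·ABC·ABC·CBA·CBC·CBC·CBA·ABC·CBC·CBA·ABC·ABC·CBA·CBC·CBC·CBA·ABC
    A ↦ CBC
    B ↦ CBA
    C ↦ ABC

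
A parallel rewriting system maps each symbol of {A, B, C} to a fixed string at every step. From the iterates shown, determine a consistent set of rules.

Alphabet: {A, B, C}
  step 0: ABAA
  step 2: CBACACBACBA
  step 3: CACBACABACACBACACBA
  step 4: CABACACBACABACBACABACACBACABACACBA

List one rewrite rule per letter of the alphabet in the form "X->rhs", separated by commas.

A->BA, B->C, C->CA

  step 3 ⇒ step 4: CACBACABACACBACACBA ⇒ CA·BA·CA·C·BA·CA·BA·C·BA·CA·BA·CA·C·BA·CA·BA·CA·C·BA
    A ↦ BA
    B ↦ C
    C ↦ CA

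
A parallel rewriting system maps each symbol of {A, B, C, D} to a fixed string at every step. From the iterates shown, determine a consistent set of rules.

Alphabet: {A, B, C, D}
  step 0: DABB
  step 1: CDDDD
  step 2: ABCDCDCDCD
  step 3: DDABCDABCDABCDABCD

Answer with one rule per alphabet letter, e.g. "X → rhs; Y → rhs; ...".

A->D, B->D, C->AB, D->CD

  step 2 ⇒ step 3: ABCDCDCDCD ⇒ D·D·AB·CD·AB·CD·AB·CD·AB·CD
    A ↦ D
    B ↦ D
    C ↦ AB
    D ↦ CD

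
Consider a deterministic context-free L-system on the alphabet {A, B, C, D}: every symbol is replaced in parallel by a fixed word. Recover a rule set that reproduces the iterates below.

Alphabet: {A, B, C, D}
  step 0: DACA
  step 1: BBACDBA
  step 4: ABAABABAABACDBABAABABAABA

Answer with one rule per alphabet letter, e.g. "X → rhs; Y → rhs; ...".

  step 0 ⇒ step 1: DACA ⇒ B·BA·CD·BA
    A ↦ BA
    C ↦ CD
    D ↦ B
    B ↦ A  (constrained at step 1)

A->BA, B->A, C->CD, D->B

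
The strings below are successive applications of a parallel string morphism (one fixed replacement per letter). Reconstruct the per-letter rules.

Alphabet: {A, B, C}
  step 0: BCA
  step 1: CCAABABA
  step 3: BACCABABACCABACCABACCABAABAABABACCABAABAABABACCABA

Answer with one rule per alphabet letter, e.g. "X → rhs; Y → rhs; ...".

  step 0 ⇒ step 1: BCA ⇒ CCA·ABA·BA
    A ↦ BA
    B ↦ CCA
    C ↦ ABA

A->BA, B->CCA, C->ABA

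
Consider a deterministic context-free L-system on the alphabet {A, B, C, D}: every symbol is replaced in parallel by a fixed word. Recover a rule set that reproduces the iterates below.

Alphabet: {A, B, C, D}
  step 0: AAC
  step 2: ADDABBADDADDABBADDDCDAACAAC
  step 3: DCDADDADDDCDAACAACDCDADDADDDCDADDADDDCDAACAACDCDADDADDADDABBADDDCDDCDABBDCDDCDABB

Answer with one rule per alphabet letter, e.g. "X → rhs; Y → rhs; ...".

A->DCD, B->AAC, C->ABB, D->ADD

  step 2 ⇒ step 3: ADDABBADDADDABBADDDCDAACAAC ⇒ DCD·ADD·ADD·DCD·AAC·AAC·DCD·ADD·ADD·DCD·ADD·ADD·DCD·AAC·AAC·DCD·ADD·ADD·ADD·ABB·ADD·DCD·DCD·ABB·DCD·DCD·ABB
    A ↦ DCD
    B ↦ AAC
    C ↦ ABB
    D ↦ ADD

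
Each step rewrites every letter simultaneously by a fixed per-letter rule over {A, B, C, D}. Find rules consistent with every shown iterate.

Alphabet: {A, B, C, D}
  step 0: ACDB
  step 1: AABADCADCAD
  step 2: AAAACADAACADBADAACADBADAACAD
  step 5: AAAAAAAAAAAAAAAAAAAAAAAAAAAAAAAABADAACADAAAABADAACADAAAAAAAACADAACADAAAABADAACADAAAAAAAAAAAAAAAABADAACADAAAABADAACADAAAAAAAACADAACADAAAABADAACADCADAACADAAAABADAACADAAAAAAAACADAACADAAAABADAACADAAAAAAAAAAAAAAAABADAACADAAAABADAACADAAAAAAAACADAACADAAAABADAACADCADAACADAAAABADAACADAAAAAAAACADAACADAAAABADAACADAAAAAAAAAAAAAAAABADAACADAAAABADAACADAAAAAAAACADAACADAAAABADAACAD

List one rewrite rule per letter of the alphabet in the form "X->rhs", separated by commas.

A->AA, B->CAD, C->BAD, D->CAD

  step 1 ⇒ step 2: AABADCADCAD ⇒ AA·AA·CAD·AA·CAD·BAD·AA·CAD·BAD·AA·CAD
    A ↦ AA
    B ↦ CAD
    C ↦ BAD
    D ↦ CAD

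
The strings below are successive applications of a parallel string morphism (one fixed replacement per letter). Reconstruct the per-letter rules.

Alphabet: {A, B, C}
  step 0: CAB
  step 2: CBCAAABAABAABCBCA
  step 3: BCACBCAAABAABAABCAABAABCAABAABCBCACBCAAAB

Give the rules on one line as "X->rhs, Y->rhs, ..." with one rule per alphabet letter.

  step 2 ⇒ step 3: CBCAAABAABAABCBCA ⇒ BCA·C·BCA·AAB·AAB·AAB·C·AAB·AAB·C·AAB·AAB·C·BCA·C·BCA·AAB
    A ↦ AAB
    B ↦ C
    C ↦ BCA

A->AAB, B->C, C->BCA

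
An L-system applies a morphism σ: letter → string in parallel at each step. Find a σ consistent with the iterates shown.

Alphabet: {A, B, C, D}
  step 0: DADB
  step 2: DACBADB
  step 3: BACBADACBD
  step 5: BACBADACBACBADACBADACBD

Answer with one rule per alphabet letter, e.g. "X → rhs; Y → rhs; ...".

A->AC, B->D, C->BA, D->B

  step 2 ⇒ step 3: DACBADB ⇒ B·AC·BA·D·AC·B·D
    A ↦ AC
    B ↦ D
    C ↦ BA
    D ↦ B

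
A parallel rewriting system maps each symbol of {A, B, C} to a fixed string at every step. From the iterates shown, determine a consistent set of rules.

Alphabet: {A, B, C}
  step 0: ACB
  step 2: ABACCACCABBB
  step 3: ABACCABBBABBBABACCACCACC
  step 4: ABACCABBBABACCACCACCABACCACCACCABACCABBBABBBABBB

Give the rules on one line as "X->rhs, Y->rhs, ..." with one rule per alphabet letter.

  step 3 ⇒ step 4: ABACCABBBABBBABACCACCACC ⇒ AB·ACC·AB·B·B·AB·ACC·ACC·ACC·AB·ACC·ACC·ACC·AB·ACC·AB·B·B·AB·B·B·AB·B·B
    A ↦ AB
    B ↦ ACC
    C ↦ B

A->AB, B->ACC, C->B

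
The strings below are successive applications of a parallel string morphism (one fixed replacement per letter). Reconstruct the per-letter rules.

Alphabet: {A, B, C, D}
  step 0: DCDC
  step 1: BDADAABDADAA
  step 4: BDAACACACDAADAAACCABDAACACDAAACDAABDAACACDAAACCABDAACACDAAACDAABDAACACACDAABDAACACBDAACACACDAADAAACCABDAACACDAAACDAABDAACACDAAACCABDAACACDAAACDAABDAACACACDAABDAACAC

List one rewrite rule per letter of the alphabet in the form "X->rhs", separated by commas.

  step 0 ⇒ step 1: DCDC ⇒ BDA·DAA·BDA·DAA
    C ↦ DAA
    D ↦ BDA
    A ↦ AC  (constrained at step 1)
    B ↦ CA  (constrained at step 1)

A->AC, B->CA, C->DAA, D->BDA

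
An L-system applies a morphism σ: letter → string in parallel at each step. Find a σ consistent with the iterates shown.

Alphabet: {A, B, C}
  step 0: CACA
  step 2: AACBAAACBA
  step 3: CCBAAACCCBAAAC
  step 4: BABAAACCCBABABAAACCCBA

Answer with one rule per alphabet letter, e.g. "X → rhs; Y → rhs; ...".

  step 3 ⇒ step 4: CCBAAACCCBAAAC ⇒ BA·BA·AA·C·C·C·BA·BA·BA·AA·C·C·C·BA
    A ↦ C
    B ↦ AA
    C ↦ BA

A->C, B->AA, C->BA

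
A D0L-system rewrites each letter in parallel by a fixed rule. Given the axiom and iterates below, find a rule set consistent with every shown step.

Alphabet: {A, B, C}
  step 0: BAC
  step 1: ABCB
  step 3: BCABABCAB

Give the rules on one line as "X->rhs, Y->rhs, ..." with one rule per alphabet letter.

  step 0 ⇒ step 1: BAC ⇒ AB·C·B
    A ↦ C
    B ↦ AB
    C ↦ B

A->C, B->AB, C->B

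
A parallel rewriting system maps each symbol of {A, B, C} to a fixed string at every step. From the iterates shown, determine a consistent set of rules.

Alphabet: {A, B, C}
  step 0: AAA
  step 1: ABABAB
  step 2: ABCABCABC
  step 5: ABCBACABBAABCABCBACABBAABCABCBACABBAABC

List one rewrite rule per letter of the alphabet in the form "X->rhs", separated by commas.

A->AB, B->C, C->BA

  step 1 ⇒ step 2: ABABAB ⇒ AB·C·AB·C·AB·C
    A ↦ AB
    B ↦ C
    C ↦ BA  (constrained at step 2)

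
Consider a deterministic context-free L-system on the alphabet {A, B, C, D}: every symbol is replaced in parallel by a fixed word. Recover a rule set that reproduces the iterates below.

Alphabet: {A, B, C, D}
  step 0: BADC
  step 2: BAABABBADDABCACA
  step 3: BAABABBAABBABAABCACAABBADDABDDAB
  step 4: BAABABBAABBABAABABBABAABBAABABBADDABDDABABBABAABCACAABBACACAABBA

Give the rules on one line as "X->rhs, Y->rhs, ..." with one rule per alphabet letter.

  step 3 ⇒ step 4: BAABABBAABBABAABCACAABBADDABDDAB ⇒ BA·AB·AB·BA·AB·BA·BA·AB·AB·BA·BA·AB·BA·AB·AB·BA·DD·AB·DD·AB·AB·BA·BA·AB·CA·CA·AB·BA·CA·CA·AB·BA
    A ↦ AB
    B ↦ BA
    C ↦ DD
    D ↦ CA

A->AB, B->BA, C->DD, D->CA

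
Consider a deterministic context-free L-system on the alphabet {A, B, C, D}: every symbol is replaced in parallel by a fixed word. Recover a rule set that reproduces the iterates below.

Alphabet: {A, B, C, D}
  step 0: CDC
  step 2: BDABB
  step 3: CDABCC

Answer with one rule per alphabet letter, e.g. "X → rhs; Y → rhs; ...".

A->B, B->C, C->A, D->DA

  step 2 ⇒ step 3: BDABB ⇒ C·DA·B·C·C
    A ↦ B
    B ↦ C
    D ↦ DA
    C ↦ A  (constrained at step 0)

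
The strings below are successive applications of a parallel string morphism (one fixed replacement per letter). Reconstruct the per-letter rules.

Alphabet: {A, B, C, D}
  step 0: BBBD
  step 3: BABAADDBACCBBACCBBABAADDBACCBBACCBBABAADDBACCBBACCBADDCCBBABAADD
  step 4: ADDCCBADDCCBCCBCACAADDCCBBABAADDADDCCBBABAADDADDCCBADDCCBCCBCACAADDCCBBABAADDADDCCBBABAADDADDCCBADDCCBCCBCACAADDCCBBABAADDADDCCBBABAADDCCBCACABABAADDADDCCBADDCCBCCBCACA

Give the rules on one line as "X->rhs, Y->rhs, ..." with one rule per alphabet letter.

A->CCB, B->ADD, C->BA, D->CA

  step 3 ⇒ step 4: BABAADDBACCBBACCBBABAADDBACCBBACCBBABAADDBACCBBACCBADDCCBBABAADD ⇒ ADD·CCB·ADD·CCB·CCB·CA·CA·ADD·CCB·BA·BA·ADD·ADD·CCB·BA·BA·ADD·ADD·CCB·ADD·CCB·CCB·CA·CA·ADD·CCB·BA·BA·ADD·ADD·CCB·BA·BA·ADD·ADD·CCB·ADD·CCB·CCB·CA·CA·ADD·CCB·BA·BA·ADD·ADD·CCB·BA·BA·ADD·CCB·CA·CA·BA·BA·ADD·ADD·CCB·ADD·CCB·CCB·CA·CA
    A ↦ CCB
    B ↦ ADD
    C ↦ BA
    D ↦ CA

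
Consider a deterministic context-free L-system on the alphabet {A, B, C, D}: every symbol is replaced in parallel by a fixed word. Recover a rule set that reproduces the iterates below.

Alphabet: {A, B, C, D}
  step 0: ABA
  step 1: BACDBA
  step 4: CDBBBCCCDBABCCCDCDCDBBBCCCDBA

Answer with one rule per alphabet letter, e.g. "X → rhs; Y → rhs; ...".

  step 0 ⇒ step 1: ABA ⇒ BA·CD·BA
    A ↦ BA
    B ↦ CD
    C ↦ B  (constrained at step 1)
    D ↦ CC  (constrained at step 1)

A->BA, B->CD, C->B, D->CC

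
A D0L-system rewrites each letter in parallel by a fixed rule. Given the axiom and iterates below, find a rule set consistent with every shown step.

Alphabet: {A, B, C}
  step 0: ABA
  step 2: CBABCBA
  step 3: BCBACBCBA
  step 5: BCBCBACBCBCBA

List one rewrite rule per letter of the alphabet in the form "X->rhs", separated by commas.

  step 2 ⇒ step 3: CBABCBA ⇒ B·C·BA·C·B·C·BA
    A ↦ BA
    B ↦ C
    C ↦ B

A->BA, B->C, C->B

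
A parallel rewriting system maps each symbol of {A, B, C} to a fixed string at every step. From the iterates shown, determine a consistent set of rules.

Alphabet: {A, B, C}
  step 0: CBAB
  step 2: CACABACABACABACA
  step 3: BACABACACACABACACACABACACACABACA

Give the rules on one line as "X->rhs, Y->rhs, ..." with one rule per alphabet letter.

  step 2 ⇒ step 3: CACABACABACABACA ⇒ BA·CA·BA·CA·CA·CA·BA·CA·CA·CA·BA·CA·CA·CA·BA·CA
    A ↦ CA
    B ↦ CA
    C ↦ BA

A->CA, B->CA, C->BA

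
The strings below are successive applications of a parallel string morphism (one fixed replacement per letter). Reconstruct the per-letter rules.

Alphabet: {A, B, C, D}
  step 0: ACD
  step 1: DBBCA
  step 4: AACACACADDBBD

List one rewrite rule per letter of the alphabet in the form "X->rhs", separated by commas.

A->D, B->A, C->BB, D->CA

  step 0 ⇒ step 1: ACD ⇒ D·BB·CA
    A ↦ D
    C ↦ BB
    D ↦ CA
    B ↦ A  (constrained at step 1)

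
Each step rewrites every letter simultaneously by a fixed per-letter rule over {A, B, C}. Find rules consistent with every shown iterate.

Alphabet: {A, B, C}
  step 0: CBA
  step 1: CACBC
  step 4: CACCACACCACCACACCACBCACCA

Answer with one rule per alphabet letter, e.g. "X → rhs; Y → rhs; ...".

  step 0 ⇒ step 1: CBA ⇒ CA·CB·C
    A ↦ C
    B ↦ CB
    C ↦ CA

A->C, B->CB, C->CA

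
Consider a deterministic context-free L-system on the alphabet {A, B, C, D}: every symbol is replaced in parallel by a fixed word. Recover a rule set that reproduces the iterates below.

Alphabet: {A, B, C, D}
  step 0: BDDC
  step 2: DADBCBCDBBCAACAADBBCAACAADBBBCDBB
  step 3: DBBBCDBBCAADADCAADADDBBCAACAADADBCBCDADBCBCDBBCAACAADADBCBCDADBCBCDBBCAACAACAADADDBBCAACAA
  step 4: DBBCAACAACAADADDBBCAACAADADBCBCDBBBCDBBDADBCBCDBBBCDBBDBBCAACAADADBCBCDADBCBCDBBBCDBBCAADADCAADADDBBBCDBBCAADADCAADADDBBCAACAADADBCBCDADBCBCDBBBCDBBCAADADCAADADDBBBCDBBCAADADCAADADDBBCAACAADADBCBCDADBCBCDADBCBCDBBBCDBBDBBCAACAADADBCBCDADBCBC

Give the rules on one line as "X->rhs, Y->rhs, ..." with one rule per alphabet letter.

A->BC, B->CAA, C->DAD, D->DBB

  step 3 ⇒ step 4: DBBBCDBBCAADADCAADADDBBCAACAADADBCBCDADBCBCDBBCAACAADADBCBCDADBCBCDBBCAACAACAADADDBBCAACAA ⇒ DBB·CAA·CAA·CAA·DAD·DBB·CAA·CAA·DAD·BC·BC·DBB·BC·DBB·DAD·BC·BC·DBB·BC·DBB·DBB·CAA·CAA·DAD·BC·BC·DAD·BC·BC·DBB·BC·DBB·CAA·DAD·CAA·DAD·DBB·BC·DBB·CAA·DAD·CAA·DAD·DBB·CAA·CAA·DAD·BC·BC·DAD·BC·BC·DBB·BC·DBB·CAA·DAD·CAA·DAD·DBB·BC·DBB·CAA·DAD·CAA·DAD·DBB·CAA·CAA·DAD·BC·BC·DAD·BC·BC·DAD·BC·BC·DBB·BC·DBB·DBB·CAA·CAA·DAD·BC·BC·DAD·BC·BC
    A ↦ BC
    B ↦ CAA
    C ↦ DAD
    D ↦ DBB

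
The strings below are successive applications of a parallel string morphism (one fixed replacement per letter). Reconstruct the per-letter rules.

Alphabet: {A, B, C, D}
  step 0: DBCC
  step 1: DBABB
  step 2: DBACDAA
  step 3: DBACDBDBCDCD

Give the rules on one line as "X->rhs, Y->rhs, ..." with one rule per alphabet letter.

A->CD, B->A, C->B, D->DB

  step 2 ⇒ step 3: DBACDAA ⇒ DB·A·CD·B·DB·CD·CD
    A ↦ CD
    B ↦ A
    C ↦ B
    D ↦ DB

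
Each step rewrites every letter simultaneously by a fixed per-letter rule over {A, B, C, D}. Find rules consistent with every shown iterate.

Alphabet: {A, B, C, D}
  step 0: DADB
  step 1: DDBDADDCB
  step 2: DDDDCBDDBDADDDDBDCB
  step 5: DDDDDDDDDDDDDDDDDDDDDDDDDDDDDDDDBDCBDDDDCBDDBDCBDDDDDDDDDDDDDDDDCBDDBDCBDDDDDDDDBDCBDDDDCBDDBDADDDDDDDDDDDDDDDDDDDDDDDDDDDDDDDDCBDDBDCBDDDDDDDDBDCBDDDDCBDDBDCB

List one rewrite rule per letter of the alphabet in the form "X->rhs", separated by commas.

A->BDA, B->CB, C->BD, D->DD

  step 1 ⇒ step 2: DDBDADDCB ⇒ DD·DD·CB·DD·BDA·DD·DD·BD·CB
    A ↦ BDA
    B ↦ CB
    C ↦ BD
    D ↦ DD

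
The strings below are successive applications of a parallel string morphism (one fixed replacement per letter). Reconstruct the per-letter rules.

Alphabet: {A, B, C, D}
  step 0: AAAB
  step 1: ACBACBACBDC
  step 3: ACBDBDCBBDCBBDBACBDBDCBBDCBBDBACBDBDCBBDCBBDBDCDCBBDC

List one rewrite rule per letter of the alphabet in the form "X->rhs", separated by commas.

  step 0 ⇒ step 1: AAAB ⇒ ACB·ACB·ACB·DC
    A ↦ ACB
    B ↦ DC
    C ↦ DB  (constrained at step 1)
    D ↦ BB  (constrained at step 1)

A->ACB, B->DC, C->DB, D->BB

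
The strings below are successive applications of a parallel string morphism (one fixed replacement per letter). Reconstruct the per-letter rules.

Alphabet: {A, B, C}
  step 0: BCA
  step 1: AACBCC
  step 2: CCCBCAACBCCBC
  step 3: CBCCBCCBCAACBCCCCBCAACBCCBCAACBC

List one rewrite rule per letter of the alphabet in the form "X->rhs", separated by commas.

  step 2 ⇒ step 3: CCCBCAACBCCBC ⇒ CBC·CBC·CBC·AA·CBC·C·C·CBC·AA·CBC·CBC·AA·CBC
    A ↦ C
    B ↦ AA
    C ↦ CBC

A->C, B->AA, C->CBC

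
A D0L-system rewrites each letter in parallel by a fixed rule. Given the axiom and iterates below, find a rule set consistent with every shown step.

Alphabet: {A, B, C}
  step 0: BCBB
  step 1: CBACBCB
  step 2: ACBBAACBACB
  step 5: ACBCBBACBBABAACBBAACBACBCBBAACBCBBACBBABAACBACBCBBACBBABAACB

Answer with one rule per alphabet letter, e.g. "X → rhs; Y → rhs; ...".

  step 1 ⇒ step 2: CBACBCB ⇒ A·CB·BA·A·CB·A·CB
    A ↦ BA
    B ↦ CB
    C ↦ A

A->BA, B->CB, C->A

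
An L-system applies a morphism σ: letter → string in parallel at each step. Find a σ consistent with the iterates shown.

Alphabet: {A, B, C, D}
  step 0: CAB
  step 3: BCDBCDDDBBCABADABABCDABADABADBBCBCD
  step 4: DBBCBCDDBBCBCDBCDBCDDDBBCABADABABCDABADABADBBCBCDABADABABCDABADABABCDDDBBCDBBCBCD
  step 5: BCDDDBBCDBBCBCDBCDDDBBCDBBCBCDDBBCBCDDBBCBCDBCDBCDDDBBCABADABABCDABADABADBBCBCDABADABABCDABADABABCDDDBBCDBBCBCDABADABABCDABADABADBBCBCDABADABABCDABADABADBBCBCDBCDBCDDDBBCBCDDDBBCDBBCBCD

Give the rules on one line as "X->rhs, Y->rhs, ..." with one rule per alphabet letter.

  step 4 ⇒ step 5: DBBCBCDDBBCBCDBCDBCDDDBBCABADABABCDABADABADBBCBCDABADABABCDABADABABCDDDBBCDBBCBCD ⇒ BCD·D·D·BBC·D·BBC·BCD·BCD·D·D·BBC·D·BBC·BCD·D·BBC·BCD·D·BBC·BCD·BCD·BCD·D·D·BBC·ABA·D·ABA·BCD·ABA·D·ABA·D·BBC·BCD·ABA·D·ABA·BCD·ABA·D·ABA·BCD·D·D·BBC·D·BBC·BCD·ABA·D·ABA·BCD·ABA·D·ABA·D·BBC·BCD·ABA·D·ABA·BCD·ABA·D·ABA·D·BBC·BCD·BCD·BCD·D·D·BBC·BCD·D·D·BBC·D·BBC·BCD
    A ↦ ABA
    B ↦ D
    C ↦ BBC
    D ↦ BCD

A->ABA, B->D, C->BBC, D->BCD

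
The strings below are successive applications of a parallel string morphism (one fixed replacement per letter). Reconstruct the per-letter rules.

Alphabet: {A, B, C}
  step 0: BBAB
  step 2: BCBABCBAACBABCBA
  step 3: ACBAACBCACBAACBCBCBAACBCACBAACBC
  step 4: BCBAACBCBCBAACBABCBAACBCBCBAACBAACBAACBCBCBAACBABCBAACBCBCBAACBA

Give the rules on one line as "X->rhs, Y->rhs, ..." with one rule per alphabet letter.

A->BC, B->AC, C->BA

  step 3 ⇒ step 4: ACBAACBCACBAACBCBCBAACBCACBAACBC ⇒ BC·BA·AC·BC·BC·BA·AC·BA·BC·BA·AC·BC·BC·BA·AC·BA·AC·BA·AC·BC·BC·BA·AC·BA·BC·BA·AC·BC·BC·BA·AC·BA
    A ↦ BC
    B ↦ AC
    C ↦ BA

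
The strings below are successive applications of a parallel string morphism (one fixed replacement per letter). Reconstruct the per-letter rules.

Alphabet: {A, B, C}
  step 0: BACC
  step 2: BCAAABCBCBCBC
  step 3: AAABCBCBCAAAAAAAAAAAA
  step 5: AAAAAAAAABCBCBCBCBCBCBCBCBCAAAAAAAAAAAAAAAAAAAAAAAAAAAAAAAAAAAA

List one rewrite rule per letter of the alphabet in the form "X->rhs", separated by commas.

A->BC, B->A, C->AA

  step 2 ⇒ step 3: BCAAABCBCBCBC ⇒ A·AA·BC·BC·BC·A·AA·A·AA·A·AA·A·AA
    A ↦ BC
    B ↦ A
    C ↦ AA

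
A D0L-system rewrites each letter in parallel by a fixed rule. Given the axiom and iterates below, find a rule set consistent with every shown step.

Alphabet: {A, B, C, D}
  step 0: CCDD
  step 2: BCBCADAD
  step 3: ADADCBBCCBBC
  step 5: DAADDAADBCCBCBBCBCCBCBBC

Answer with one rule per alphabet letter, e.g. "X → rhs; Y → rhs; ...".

  step 2 ⇒ step 3: BCBCADAD ⇒ A·D·A·D·CB·BC·CB·BC
    A ↦ CB
    B ↦ A
    C ↦ D
    D ↦ BC

A->CB, B->A, C->D, D->BC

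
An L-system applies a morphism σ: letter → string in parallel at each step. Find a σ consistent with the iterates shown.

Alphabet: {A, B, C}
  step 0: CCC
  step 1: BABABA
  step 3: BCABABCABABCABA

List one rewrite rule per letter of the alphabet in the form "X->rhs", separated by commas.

A->BC, B->A, C->BA

  step 0 ⇒ step 1: CCC ⇒ BA·BA·BA
    C ↦ BA
    A ↦ BC  (constrained at step 1)
    B ↦ A  (constrained at step 1)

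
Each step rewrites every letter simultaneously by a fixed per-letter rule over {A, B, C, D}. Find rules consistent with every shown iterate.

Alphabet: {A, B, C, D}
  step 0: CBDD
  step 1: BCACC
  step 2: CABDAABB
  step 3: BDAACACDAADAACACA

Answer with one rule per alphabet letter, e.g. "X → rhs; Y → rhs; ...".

A->DAA, B->CA, C->B, D->C

  step 2 ⇒ step 3: CABDAABB ⇒ B·DAA·CA·C·DAA·DAA·CA·CA
    A ↦ DAA
    B ↦ CA
    C ↦ B
    D ↦ C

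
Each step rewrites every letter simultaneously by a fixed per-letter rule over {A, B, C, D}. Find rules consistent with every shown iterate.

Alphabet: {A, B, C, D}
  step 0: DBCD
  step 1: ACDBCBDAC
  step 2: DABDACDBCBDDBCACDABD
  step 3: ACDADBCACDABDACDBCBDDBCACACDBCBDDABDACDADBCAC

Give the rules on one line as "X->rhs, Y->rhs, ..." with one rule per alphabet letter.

  step 2 ⇒ step 3: DABDACDBCBDDBCACDABD ⇒ AC·DA·DBC·AC·DA·BD·AC·DBC·BD·DBC·AC·AC·DBC·BD·DA·BD·AC·DA·DBC·AC
    A ↦ DA
    B ↦ DBC
    C ↦ BD
    D ↦ AC

A->DA, B->DBC, C->BD, D->AC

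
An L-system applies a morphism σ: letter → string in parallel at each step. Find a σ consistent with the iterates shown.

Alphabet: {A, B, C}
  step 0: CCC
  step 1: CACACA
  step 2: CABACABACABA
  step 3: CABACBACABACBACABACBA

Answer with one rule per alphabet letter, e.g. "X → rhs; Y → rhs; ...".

  step 2 ⇒ step 3: CABACABACABA ⇒ CA·BA·C·BA·CA·BA·C·BA·CA·BA·C·BA
    A ↦ BA
    B ↦ C
    C ↦ CA

A->BA, B->C, C->CA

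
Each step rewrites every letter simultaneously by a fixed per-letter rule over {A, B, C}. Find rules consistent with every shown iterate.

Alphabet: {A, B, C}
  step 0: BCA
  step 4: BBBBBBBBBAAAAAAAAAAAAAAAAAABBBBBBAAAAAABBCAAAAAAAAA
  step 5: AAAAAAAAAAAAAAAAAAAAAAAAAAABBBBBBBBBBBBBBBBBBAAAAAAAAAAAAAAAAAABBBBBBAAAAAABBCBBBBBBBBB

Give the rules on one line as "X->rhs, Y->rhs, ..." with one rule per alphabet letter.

A->B, B->AAA, C->BBC

  step 4 ⇒ step 5: BBBBBBBBBAAAAAAAAAAAAAAAAAABBBBBBAAAAAABBCAAAAAAAAA ⇒ AAA·AAA·AAA·AAA·AAA·AAA·AAA·AAA·AAA·B·B·B·B·B·B·B·B·B·B·B·B·B·B·B·B·B·B·AAA·AAA·AAA·AAA·AAA·AAA·B·B·B·B·B·B·AAA·AAA·BBC·B·B·B·B·B·B·B·B·B
    A ↦ B
    B ↦ AAA
    C ↦ BBC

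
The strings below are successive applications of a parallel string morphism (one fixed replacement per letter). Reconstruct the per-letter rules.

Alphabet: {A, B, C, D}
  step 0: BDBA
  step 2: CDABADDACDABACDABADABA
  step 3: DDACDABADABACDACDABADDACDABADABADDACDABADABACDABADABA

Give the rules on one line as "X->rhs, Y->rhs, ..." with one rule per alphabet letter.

A->BA, B->DA, C->DDA, D->CDA

  step 2 ⇒ step 3: CDABADDACDABACDABADABA ⇒ DDA·CDA·BA·DA·BA·CDA·CDA·BA·DDA·CDA·BA·DA·BA·DDA·CDA·BA·DA·BA·CDA·BA·DA·BA
    A ↦ BA
    B ↦ DA
    C ↦ DDA
    D ↦ CDA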